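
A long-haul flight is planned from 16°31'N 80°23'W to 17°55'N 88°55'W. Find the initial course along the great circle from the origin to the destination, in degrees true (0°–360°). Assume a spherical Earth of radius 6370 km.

θ = atan2( sin Δλ·cos φ₂ ,  cos φ₁ sin φ₂ − sin φ₁ cos φ₂ cos Δλ )
  = atan2(-0.1412, +0.0274) = 280.99°

281.0°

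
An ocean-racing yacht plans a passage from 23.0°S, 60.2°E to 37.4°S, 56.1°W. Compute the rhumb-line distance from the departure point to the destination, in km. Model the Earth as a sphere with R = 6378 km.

Rhumb course C = atan2(Δλ, Δψ) with Δψ = ln[tan(π/4+φ₂/2)/tan(π/4+φ₁/2)] = -0.2921, Δλ = -2.0298 → C = 261.81°
d = R·|Δφ| / |cos C| = 6378·0.25133 / 0.14243 = 11254 km

11254 km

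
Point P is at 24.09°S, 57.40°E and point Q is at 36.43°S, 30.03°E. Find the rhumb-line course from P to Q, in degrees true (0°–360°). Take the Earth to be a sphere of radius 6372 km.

Meridional parts: M(φ₁)=-0.4334, M(φ₂)=-0.6836 → ΔM = -0.2502;  Δλ = -0.4777 rad
tan C = Δλ / ΔM = +1.9095 → C = 242.36°

242.4°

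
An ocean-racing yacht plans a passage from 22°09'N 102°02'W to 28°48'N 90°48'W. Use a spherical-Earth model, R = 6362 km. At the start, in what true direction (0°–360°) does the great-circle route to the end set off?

54.4°

θ = atan2( sin Δλ·cos φ₂ ,  cos φ₁ sin φ₂ − sin φ₁ cos φ₂ cos Δλ )
  = atan2(+0.1707, +0.1221) = 54.42°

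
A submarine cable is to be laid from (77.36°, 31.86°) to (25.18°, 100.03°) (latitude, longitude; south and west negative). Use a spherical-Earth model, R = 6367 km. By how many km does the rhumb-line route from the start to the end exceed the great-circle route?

Great circle: cos σ = sin φ₁ sin φ₂ + cos φ₁ cos φ₂ cos Δλ,  σ = 1.0601 rad → d_gc = 6749.6 km
Rhumb line: Δψ = -1.7461, q = Δφ/Δψ = 0.5216, d_rh = R√(Δφ²+q²Δλ²) = 7016.7 km
Excess = 7016.7 − 6749.6 = 267.1 ≈ 267 km

267 km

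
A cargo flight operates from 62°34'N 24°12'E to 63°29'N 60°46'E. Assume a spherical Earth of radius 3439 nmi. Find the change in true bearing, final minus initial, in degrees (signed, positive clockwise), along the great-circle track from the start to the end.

At departure: θ₁ = atan2(sin Δλ cos φ₂, cos φ₁ sin φ₂ − sin φ₁ cos φ₂ cos Δλ) = 70.54°
At arrival: θ₂ = atan2(sin Δλ cos φ₁, −cos φ₂ sin φ₁ + sin φ₂ cos φ₁ cos Δλ) = 103.35°
Δθ = θ₂ − θ₁ = +32.8°

+32.8°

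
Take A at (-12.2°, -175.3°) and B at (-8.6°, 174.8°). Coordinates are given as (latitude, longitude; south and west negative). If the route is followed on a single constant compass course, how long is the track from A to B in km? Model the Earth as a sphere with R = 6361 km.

1152 km

Rhumb course C = atan2(Δλ, Δψ) with Δψ = ln[tan(π/4+φ₂/2)/tan(π/4+φ₁/2)] = +0.0639, Δλ = -0.1728 → C = 290.29°
d = R·|Δφ| / |cos C| = 6361·0.06283 / 0.34682 = 1152 km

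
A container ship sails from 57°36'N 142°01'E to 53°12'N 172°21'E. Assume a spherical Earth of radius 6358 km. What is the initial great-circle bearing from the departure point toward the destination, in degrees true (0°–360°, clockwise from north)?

θ = atan2( sin Δλ·cos φ₂ ,  cos φ₁ sin φ₂ − sin φ₁ cos φ₂ cos Δλ )
  = atan2(+0.3025, -0.0075) = 91.42°

91.4°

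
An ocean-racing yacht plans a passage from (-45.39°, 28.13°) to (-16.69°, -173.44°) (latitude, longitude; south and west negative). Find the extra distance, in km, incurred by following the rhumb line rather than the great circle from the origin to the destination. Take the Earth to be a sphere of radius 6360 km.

2376 km

Great circle: cos σ = sin φ₁ sin φ₂ + cos φ₁ cos φ₂ cos Δλ,  σ = 2.0055 rad → d_gc = 12754.9 km
Rhumb line: Δψ = +0.5955, q = Δφ/Δψ = 0.8411, d_rh = R√(Δφ²+q²Δλ²) = 15131.2 km
Excess = 15131.2 − 12754.9 = 2376.3 ≈ 2376 km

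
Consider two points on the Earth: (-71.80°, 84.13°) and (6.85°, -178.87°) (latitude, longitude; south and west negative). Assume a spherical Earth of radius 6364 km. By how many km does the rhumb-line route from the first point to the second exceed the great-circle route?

Great circle: cos σ = sin φ₁ sin φ₂ + cos φ₁ cos φ₂ cos Δλ,  σ = 1.7225 rad → d_gc = 10961.8 km
Rhumb line: Δψ = +1.9513, q = Δφ/Δψ = 0.7035, d_rh = R√(Δφ²+q²Δλ²) = 11565.5 km
Excess = 11565.5 − 10961.8 = 603.7 ≈ 604 km

604 km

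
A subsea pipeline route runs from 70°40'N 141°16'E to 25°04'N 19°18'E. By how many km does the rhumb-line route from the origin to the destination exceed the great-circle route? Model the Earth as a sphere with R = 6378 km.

1177 km

Great circle: cos σ = sin φ₁ sin φ₂ + cos φ₁ cos φ₂ cos Δλ,  σ = 1.3274 rad → d_gc = 8466.1 km
Rhumb line: Δψ = -1.3178, q = Δφ/Δψ = 0.6039, d_rh = R√(Δφ²+q²Δλ²) = 9643.5 km
Excess = 9643.5 − 8466.1 = 1177.4 ≈ 1177 km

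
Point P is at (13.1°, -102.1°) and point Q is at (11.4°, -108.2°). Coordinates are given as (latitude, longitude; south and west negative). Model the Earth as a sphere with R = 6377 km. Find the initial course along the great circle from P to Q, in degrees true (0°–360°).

254.7°

θ = atan2( sin Δλ·cos φ₂ ,  cos φ₁ sin φ₂ − sin φ₁ cos φ₂ cos Δλ )
  = atan2(-0.1042, -0.0284) = 254.75°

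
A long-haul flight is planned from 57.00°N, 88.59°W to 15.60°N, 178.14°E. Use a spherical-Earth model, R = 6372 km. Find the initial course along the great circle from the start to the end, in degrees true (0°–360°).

θ = atan2( sin Δλ·cos φ₂ ,  cos φ₁ sin φ₂ − sin φ₁ cos φ₂ cos Δλ )
  = atan2(-0.9616, +0.1925) = 281.32°

281.3°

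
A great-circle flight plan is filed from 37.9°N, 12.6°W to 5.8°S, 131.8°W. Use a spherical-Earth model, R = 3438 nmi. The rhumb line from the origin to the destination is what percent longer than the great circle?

2.7%

Great circle: σ = 2.0320 rad → d_gc = Rσ = 6986.2 nmi
Rhumb: Δφ = -0.7627, Δλ = -2.0804, Δψ = -0.8172, q = Δφ/Δψ = 0.9333 → d_rh = R√(Δφ²+q²Δλ²) = 7172.3 nmi
Excess = (7172.3 − 6986.2) / 6986.2 = 186.1 / 6986.2 = 2.66% ≈ 2.7%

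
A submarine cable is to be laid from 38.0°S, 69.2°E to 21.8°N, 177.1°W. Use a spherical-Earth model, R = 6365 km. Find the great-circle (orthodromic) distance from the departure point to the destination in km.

13499 km

cos σ = sin φ₁ sin φ₂ + cos φ₁ cos φ₂ cos Δλ
      = sin(-38.00°)sin(21.80°) + cos(-38.00°)cos(21.80°)cos(113.70°) = -0.5227
σ = 121.515° → d = Rσ = 6365·2.12084 = 13499 km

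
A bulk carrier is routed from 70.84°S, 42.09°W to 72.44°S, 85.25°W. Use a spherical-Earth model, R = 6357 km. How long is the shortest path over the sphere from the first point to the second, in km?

1486 km

cos σ = sin φ₁ sin φ₂ + cos φ₁ cos φ₂ cos Δλ
      = sin(-70.84°)sin(-72.44°) + cos(-70.84°)cos(-72.44°)cos(-43.16°) = 0.9728
σ = 13.389° → d = Rσ = 6357·0.23369 = 1486 km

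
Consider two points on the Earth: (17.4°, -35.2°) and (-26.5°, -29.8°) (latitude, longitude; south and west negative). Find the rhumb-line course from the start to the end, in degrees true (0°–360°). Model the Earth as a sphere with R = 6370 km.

Meridional parts: M(φ₁)=+0.3085, M(φ₂)=-0.4799 → ΔM = -0.7884;  Δλ = +0.0942 rad
tan C = Δλ / ΔM = -0.1195 → C = 173.18°

173.2°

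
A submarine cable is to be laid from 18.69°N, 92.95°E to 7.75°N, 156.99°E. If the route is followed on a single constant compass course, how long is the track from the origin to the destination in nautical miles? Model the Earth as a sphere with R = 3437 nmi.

Δψ = ln[tan(π/4+φ₂/2)/tan(π/4+φ₁/2)] = -0.1965;  Δφ = -0.1909 rad,  Δλ = +1.1177 rad
q = Δφ/Δψ = 0.9719
d = R·√(Δφ² + q²Δλ²) = 3437·1.10291 = 3791 nmi

3791 nmi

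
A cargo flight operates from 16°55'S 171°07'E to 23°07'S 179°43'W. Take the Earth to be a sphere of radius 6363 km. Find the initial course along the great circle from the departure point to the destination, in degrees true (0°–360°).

N = sin Δλ·cos φ₂ = +0.1465;  D = cos φ₁ sin φ₂ − sin φ₁ cos φ₂ cos Δλ = -0.1114
initial course = atan2(N, D) = 127.25°

127.3°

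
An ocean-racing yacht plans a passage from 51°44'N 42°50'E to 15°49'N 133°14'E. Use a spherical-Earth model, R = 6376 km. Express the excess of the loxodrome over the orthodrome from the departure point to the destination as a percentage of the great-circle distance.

4.2%

Great circle: σ = 1.3594 rad → d_gc = Rσ = 8667.5 km
Rhumb: Δφ = -0.6269, Δλ = +1.5778, Δψ = -0.7790, q = Δφ/Δψ = 0.8047 → d_rh = R√(Δφ²+q²Δλ²) = 9028.2 km
Excess = (9028.2 − 8667.5) / 8667.5 = 360.7 / 8667.5 = 4.16% ≈ 4.2%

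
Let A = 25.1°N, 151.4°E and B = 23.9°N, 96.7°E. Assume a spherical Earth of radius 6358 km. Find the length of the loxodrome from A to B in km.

5525 km

Δψ = ln[tan(π/4+φ₂/2)/tan(π/4+φ₁/2)] = -0.0230;  Δφ = -0.0209 rad,  Δλ = -0.9547 rad
q = Δφ/Δψ = 0.9099
d = R·√(Δφ² + q²Δλ²) = 6358·0.86897 = 5525 km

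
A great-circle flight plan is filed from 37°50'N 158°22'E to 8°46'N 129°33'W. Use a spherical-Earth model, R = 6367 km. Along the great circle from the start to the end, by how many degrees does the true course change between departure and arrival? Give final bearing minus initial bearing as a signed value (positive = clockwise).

+33.1°

Initial bearing θ₁ = atan2(sin Δλ cos φ₂, cos φ₁ sin φ₂ − sin φ₁ cos φ₂ cos Δλ) = 94.02°
Final bearing θ₂ = (initial bearing from the destination back to the start) + 180° = 127.14°
Δθ = θ₂ − θ₁ = +33.1°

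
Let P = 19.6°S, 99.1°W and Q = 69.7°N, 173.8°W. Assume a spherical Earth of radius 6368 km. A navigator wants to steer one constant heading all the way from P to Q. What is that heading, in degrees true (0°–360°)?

Δψ = ln[tan(π/4+φ₂/2)/tan(π/4+φ₁/2)] = +2.0692
Δλ = -1.3038 rad (taken the short way round)
course = atan2(Δλ, Δψ) = 327.79°

327.8°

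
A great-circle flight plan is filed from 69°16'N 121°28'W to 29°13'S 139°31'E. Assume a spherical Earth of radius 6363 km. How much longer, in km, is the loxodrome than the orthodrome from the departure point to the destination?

Great circle: cos σ = sin φ₁ sin φ₂ + cos φ₁ cos φ₂ cos Δλ,  σ = 2.1001 rad → d_gc = 13362.9 km
Rhumb line: Δψ = -2.2322, q = Δφ/Δψ = 0.7700, d_rh = R√(Δφ²+q²Δλ²) = 13831.8 km
Excess = 13831.8 − 13362.9 = 468.9 ≈ 469 km

469 km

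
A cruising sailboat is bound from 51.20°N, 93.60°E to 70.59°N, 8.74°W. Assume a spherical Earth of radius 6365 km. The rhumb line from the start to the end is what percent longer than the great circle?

11.6%

Great circle: σ = 0.8086 rad → d_gc = Rσ = 5146.5 km
Rhumb: Δφ = +0.3384, Δλ = -1.7862, Δψ = +0.7223, q = Δφ/Δψ = 0.4685 → d_rh = R√(Δφ²+q²Δλ²) = 5745.9 km
Excess = (5745.9 − 5146.5) / 5146.5 = 599.4 / 5146.5 = 11.647% ≈ 11.6%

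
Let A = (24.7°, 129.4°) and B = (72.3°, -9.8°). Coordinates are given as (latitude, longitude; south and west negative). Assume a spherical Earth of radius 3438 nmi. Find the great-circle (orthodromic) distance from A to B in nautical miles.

4747 nmi

cos σ = sin φ₁ sin φ₂ + cos φ₁ cos φ₂ cos Δλ
      = sin(24.70°)sin(72.30°) + cos(24.70°)cos(72.30°)cos(-139.20°) = 0.1890
σ = 79.106° → d = Rσ = 3438·1.38066 = 4747 nmi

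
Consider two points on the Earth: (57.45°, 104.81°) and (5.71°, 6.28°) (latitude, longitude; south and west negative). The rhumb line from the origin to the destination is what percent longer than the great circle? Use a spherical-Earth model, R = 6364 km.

4.9%

Great circle: σ = 1.5663 rad → d_gc = Rσ = 9968.2 km
Rhumb: Δφ = -0.9030, Δλ = -1.7197, Δψ = -1.1314, q = Δφ/Δψ = 0.7982 → d_rh = R√(Δφ²+q²Δλ²) = 10456.2 km
Excess = (10456.2 − 9968.2) / 9968.2 = 488.0 / 9968.2 = 4.90% ≈ 4.9%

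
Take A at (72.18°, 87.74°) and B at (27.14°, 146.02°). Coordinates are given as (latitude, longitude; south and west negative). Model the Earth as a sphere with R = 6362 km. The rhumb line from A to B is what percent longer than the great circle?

Great circle: σ = 0.9552 rad → d_gc = Rσ = 6076.8 km
Rhumb: Δφ = -0.7861, Δλ = +1.0172, Δψ = -1.3605, q = Δφ/Δψ = 0.5778 → d_rh = R√(Δφ²+q²Δλ²) = 6244.4 km
Excess = (6244.4 − 6076.8) / 6076.8 = 167.6 / 6076.8 = 2.76% ≈ 2.8%

2.8%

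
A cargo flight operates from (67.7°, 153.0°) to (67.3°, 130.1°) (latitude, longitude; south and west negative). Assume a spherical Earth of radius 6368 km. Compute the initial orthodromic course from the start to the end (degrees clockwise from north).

278.0°

θ = atan2( sin Δλ·cos φ₂ ,  cos φ₁ sin φ₂ − sin φ₁ cos φ₂ cos Δλ )
  = atan2(-0.1502, +0.0212) = 278.02°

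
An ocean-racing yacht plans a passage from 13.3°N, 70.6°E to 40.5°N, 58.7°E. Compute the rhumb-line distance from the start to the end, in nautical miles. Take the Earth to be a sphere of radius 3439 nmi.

1749 nmi

Δψ = ln[tan(π/4+φ₂/2)/tan(π/4+φ₁/2)] = +0.5401;  Δφ = +0.4747 rad,  Δλ = -0.2077 rad
q = Δφ/Δψ = 0.8790
d = R·√(Δφ² + q²Δλ²) = 3439·0.50862 = 1749 nmi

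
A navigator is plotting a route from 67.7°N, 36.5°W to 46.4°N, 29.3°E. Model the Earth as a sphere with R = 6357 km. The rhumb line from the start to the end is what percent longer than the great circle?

Great circle: σ = 0.6805 rad → d_gc = Rσ = 4325.7 km
Rhumb: Δφ = -0.3718, Δλ = +1.1484, Δψ = -0.7077, q = Δφ/Δψ = 0.5253 → d_rh = R√(Δφ²+q²Δλ²) = 4504.7 km
Excess = (4504.7 − 4325.7) / 4325.7 = 179.0 / 4325.7 = 4.14% ≈ 4.1%

4.1%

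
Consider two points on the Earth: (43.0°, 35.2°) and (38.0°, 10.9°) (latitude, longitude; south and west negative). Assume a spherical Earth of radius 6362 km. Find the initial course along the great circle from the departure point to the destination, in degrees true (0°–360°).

263.0°

N = sin Δλ·cos φ₂ = -0.3243;  D = cos φ₁ sin φ₂ − sin φ₁ cos φ₂ cos Δλ = -0.0395
initial course = atan2(N, D) = 263.05°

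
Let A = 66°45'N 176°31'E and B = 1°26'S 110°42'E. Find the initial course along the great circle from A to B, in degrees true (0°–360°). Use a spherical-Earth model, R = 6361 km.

247.1°

θ = atan2( sin Δλ·cos φ₂ ,  cos φ₁ sin φ₂ − sin φ₁ cos φ₂ cos Δλ )
  = atan2(-0.9120, -0.3861) = 247.05°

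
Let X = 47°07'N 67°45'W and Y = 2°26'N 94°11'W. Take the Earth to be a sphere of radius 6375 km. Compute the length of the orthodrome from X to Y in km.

cos σ = sin φ₁ sin φ₂ + cos φ₁ cos φ₂ cos Δλ
      = sin(47.12°)sin(2.43°) + cos(47.12°)cos(2.43°)cos(-26.43°) = 0.6399
σ = 50.214° → d = Rσ = 6375·0.87640 = 5587 km

5587 km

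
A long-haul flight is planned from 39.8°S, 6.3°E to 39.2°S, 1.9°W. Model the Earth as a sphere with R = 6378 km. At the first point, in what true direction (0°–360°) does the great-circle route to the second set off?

N = sin Δλ·cos φ₂ = -0.1105;  D = cos φ₁ sin φ₂ − sin φ₁ cos φ₂ cos Δλ = +0.0054
initial course = atan2(N, D) = 272.80°

272.8°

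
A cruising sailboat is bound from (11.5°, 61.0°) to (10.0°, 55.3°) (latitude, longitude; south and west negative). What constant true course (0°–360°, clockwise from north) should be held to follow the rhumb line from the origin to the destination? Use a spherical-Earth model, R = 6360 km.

Meridional parts: M(φ₁)=+0.2021, M(φ₂)=+0.1754 → ΔM = -0.0266;  Δλ = -0.0995 rad
tan C = Δλ / ΔM = +3.7332 → C = 255.00°

255.0°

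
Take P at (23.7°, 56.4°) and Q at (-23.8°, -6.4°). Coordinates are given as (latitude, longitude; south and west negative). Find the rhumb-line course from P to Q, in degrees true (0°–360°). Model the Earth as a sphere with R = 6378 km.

Meridional parts: M(φ₁)=+0.4260, M(φ₂)=-0.4279 → ΔM = -0.8538;  Δλ = -1.0961 rad
tan C = Δλ / ΔM = +1.2837 → C = 232.08°

232.1°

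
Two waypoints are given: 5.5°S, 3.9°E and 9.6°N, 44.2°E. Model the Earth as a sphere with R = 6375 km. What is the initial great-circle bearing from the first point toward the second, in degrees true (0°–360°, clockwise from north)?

69.5°

N = sin Δλ·cos φ₂ = +0.6377;  D = cos φ₁ sin φ₂ − sin φ₁ cos φ₂ cos Δλ = +0.2381
initial course = atan2(N, D) = 69.53°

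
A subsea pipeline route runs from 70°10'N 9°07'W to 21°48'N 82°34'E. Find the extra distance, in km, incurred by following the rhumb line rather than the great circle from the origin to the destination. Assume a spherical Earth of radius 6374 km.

Great circle: cos σ = sin φ₁ sin φ₂ + cos φ₁ cos φ₂ cos Δλ,  σ = 1.2238 rad → d_gc = 7800.4 km
Rhumb line: Δψ = -1.3539, q = Δφ/Δψ = 0.6235, d_rh = R√(Δφ²+q²Δλ²) = 8330.1 km
Excess = 8330.1 − 7800.4 = 529.7 ≈ 530 km

530 km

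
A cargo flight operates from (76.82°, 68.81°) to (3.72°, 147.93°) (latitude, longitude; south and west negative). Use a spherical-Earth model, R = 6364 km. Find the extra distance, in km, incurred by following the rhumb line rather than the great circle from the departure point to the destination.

407 km

Great circle: cos σ = sin φ₁ sin φ₂ + cos φ₁ cos φ₂ cos Δλ,  σ = 1.4645 rad → d_gc = 9319.9 km
Rhumb line: Δψ = -2.0933, q = Δφ/Δψ = 0.6095, d_rh = R√(Δφ²+q²Δλ²) = 9727.0 km
Excess = 9727.0 − 9319.9 = 407.1 ≈ 407 km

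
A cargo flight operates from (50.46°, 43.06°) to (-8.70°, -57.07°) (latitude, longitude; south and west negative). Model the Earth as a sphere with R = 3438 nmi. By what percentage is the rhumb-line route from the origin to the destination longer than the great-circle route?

2.8%

Great circle: σ = 1.8001 rad → d_gc = Rσ = 6188.9 nmi
Rhumb: Δφ = -1.0325, Δλ = -1.7476, Δψ = -1.1757, q = Δφ/Δψ = 0.8783 → d_rh = R√(Δφ²+q²Δλ²) = 6359.7 nmi
Excess = (6359.7 − 6188.9) / 6188.9 = 170.8 / 6188.9 = 2.76% ≈ 2.8%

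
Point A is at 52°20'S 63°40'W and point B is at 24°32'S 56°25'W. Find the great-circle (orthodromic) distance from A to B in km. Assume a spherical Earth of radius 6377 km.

3154 km

cos σ = sin φ₁ sin φ₂ + cos φ₁ cos φ₂ cos Δλ
      = sin(-52.33°)sin(-24.53°) + cos(-52.33°)cos(-24.53°)cos(7.25°) = 0.8801
σ = 28.341° → d = Rσ = 6377·0.49465 = 3154 km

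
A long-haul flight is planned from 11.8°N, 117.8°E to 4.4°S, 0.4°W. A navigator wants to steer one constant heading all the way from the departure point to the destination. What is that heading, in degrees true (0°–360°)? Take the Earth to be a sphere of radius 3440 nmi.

262.2°

Δψ = ln[tan(π/4+φ₂/2)/tan(π/4+φ₁/2)] = -0.2843
Δλ = -2.0630 rad (taken the short way round)
course = atan2(Δλ, Δψ) = 262.15°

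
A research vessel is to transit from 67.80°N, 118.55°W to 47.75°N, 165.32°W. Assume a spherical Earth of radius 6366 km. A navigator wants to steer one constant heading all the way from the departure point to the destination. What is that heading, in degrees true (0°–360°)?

230.3°

Δψ = ln[tan(π/4+φ₂/2)/tan(π/4+φ₁/2)] = -0.6777
Δλ = -0.8163 rad (taken the short way round)
course = atan2(Δλ, Δψ) = 230.30°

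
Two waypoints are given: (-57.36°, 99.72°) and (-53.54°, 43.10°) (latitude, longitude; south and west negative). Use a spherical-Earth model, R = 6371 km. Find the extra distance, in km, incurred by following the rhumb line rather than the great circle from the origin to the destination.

101 km

Great circle: cos σ = sin φ₁ sin φ₂ + cos φ₁ cos φ₂ cos Δλ,  σ = 0.5479 rad → d_gc = 3490.9 km
Rhumb line: Δψ = +0.1177, q = Δφ/Δψ = 0.5666, d_rh = R√(Δφ²+q²Δλ²) = 3592.3 km
Excess = 3592.3 − 3490.9 = 101.4 ≈ 101 km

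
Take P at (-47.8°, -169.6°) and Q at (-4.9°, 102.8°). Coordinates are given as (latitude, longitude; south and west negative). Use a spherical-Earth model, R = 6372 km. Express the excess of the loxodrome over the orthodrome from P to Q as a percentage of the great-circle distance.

2.6%

Great circle: σ = 1.4794 rad → d_gc = Rσ = 9426.5 km
Rhumb: Δφ = +0.7487, Δλ = -1.5289, Δψ = +0.8666, q = Δφ/Δψ = 0.8640 → d_rh = R√(Δφ²+q²Δλ²) = 9675.1 km
Excess = (9675.1 − 9426.5) / 9426.5 = 248.6 / 9426.5 = 2.64% ≈ 2.6%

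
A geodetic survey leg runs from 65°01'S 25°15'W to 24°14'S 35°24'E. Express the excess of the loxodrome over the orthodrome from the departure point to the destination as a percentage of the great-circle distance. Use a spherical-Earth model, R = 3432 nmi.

2.6%

Great circle: σ = 0.9754 rad → d_gc = Rσ = 3347.6 nmi
Rhumb: Δφ = +0.7118, Δλ = +1.0585, Δψ = +1.0710, q = Δφ/Δψ = 0.6646 → d_rh = R√(Δφ²+q²Δλ²) = 3434.8 nmi
Excess = (3434.8 − 3347.6) / 3347.6 = 87.2 / 3347.6 = 2.60% ≈ 2.6%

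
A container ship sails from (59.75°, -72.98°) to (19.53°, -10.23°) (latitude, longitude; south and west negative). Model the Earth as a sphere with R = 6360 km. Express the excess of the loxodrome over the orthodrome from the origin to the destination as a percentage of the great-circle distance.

Great circle: σ = 1.0401 rad → d_gc = Rσ = 6614.7 km
Rhumb: Δφ = -0.7020, Δλ = +1.0952, Δψ = -0.9606, q = Δφ/Δψ = 0.7308 → d_rh = R√(Δφ²+q²Δλ²) = 6770.6 km
Excess = (6770.6 − 6614.7) / 6614.7 = 155.9 / 6614.7 = 2.36% ≈ 2.4%

2.4%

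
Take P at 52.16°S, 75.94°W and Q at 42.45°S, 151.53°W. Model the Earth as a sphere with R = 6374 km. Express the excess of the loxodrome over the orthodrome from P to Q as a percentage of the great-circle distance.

4.4%

Great circle: σ = 0.8689 rad → d_gc = Rσ = 5538.3 km
Rhumb: Δφ = +0.1695, Δλ = -1.3193, Δψ = +0.2509, q = Δφ/Δψ = 0.6754 → d_rh = R√(Δφ²+q²Δλ²) = 5781.1 km
Excess = (5781.1 − 5538.3) / 5538.3 = 242.8 / 5538.3 = 4.38% ≈ 4.4%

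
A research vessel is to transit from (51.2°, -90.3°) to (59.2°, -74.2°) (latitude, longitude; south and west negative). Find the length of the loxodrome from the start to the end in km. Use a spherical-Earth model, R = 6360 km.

Rhumb course C = atan2(Δλ, Δψ) with Δψ = ln[tan(π/4+φ₂/2)/tan(π/4+φ₁/2)] = +0.2457, Δλ = +0.2810 → C = 48.84°
d = R·|Δφ| / |cos C| = 6360·0.13963 / 0.65821 = 1349 km

1349 km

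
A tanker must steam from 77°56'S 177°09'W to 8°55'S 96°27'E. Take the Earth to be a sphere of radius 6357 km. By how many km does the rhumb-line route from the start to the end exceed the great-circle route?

Great circle: cos σ = sin φ₁ sin φ₂ + cos φ₁ cos φ₂ cos Δλ,  σ = 1.4055 rad → d_gc = 8934.8 km
Rhumb line: Δψ = +2.0910, q = Δφ/Δψ = 0.5761, d_rh = R√(Δφ²+q²Δλ²) = 9441.0 km
Excess = 9441.0 − 8934.8 = 506.2 ≈ 506 km

506 km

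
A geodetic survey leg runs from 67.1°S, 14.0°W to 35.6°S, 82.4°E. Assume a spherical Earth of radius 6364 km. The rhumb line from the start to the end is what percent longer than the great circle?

Great circle: σ = 1.0461 rad → d_gc = Rσ = 6657.2 km
Rhumb: Δφ = +0.5498, Δλ = +1.6825, Δψ = +0.9311, q = Δφ/Δψ = 0.5904 → d_rh = R√(Δφ²+q²Δλ²) = 7225.7 km
Excess = (7225.7 − 6657.2) / 6657.2 = 568.5 / 6657.2 = 8.54% ≈ 8.5%

8.5%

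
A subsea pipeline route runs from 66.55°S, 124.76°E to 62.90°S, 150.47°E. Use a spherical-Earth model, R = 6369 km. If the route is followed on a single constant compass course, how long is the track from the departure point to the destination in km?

1284 km

Δψ = ln[tan(π/4+φ₂/2)/tan(π/4+φ₁/2)] = +0.1495;  Δφ = +0.0637 rad,  Δλ = +0.4487 rad
q = Δφ/Δψ = 0.4262
d = R·√(Δφ² + q²Δλ²) = 6369·0.20160 = 1284 km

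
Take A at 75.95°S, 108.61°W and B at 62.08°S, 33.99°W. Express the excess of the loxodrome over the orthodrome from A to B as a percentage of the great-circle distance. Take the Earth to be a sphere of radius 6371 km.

Great circle: σ = 0.4793 rad → d_gc = Rσ = 3053.6 km
Rhumb: Δφ = +0.2421, Δλ = +1.3024, Δψ = +0.7018, q = Δφ/Δψ = 0.3450 → d_rh = R√(Δφ²+q²Δλ²) = 3251.3 km
Excess = (3251.3 − 3053.6) / 3053.6 = 197.7 / 3053.6 = 6.47% ≈ 6.5%

6.5%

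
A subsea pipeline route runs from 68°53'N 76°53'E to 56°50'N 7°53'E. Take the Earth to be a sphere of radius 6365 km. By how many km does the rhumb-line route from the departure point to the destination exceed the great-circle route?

179 km

Great circle: cos σ = sin φ₁ sin φ₂ + cos φ₁ cos φ₂ cos Δλ,  σ = 0.5519 rad → d_gc = 3513.2 km
Rhumb line: Δψ = -0.4686, q = Δφ/Δψ = 0.4489, d_rh = R√(Δφ²+q²Δλ²) = 3691.8 km
Excess = 3691.8 − 3513.2 = 178.6 ≈ 179 km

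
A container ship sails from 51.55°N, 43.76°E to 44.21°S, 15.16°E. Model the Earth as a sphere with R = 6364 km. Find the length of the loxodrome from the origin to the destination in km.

10992 km

Rhumb course C = atan2(Δλ, Δψ) with Δψ = ln[tan(π/4+φ₂/2)/tan(π/4+φ₁/2)] = -1.9155, Δλ = -0.4992 → C = 194.61°
d = R·|Δφ| / |cos C| = 6364·1.67133 / 0.96768 = 10992 km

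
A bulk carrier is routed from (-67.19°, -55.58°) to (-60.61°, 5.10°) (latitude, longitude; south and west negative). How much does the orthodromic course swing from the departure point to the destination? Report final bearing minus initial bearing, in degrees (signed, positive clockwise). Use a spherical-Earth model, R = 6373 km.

-55.5°

At departure: θ₁ = atan2(sin Δλ cos φ₂, cos φ₁ sin φ₂ − sin φ₁ cos φ₂ cos Δλ) = 105.20°
At arrival: θ₂ = atan2(sin Δλ cos φ₁, −cos φ₂ sin φ₁ + sin φ₂ cos φ₁ cos Δλ) = 49.67°
Δθ = θ₂ − θ₁ = -55.5°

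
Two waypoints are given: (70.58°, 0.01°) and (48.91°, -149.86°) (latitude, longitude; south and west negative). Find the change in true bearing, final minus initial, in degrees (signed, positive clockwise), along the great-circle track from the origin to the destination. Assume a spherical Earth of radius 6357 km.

-146.0°

Initial bearing θ₁ = atan2(sin Δλ cos φ₂, cos φ₁ sin φ₂ − sin φ₁ cos φ₂ cos Δλ) = 337.25°
Final bearing θ₂ = (initial bearing from the destination back to the start) + 180° = 191.28°
Δθ = θ₂ − θ₁ = -146.0°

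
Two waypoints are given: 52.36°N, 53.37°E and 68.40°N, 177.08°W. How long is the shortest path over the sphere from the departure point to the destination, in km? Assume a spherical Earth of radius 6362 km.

5954 km

Haversine: a = sin²(Δφ/2)+cos φ₁ cos φ₂ sin²(Δλ/2) = 0.20345;  σ = 2·atan2(√a,√(1−a))
σ = 53.622° → d = Rσ = 6362·0.93589 = 5954 km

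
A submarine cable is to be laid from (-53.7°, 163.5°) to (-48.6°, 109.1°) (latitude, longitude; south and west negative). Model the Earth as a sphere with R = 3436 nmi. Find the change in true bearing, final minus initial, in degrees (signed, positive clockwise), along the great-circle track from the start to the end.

+43.7°

Initial bearing θ₁ = atan2(sin Δλ cos φ₂, cos φ₁ sin φ₂ − sin φ₁ cos φ₂ cos Δλ) = 256.02°
Final bearing θ₂ = (initial bearing from the destination back to the start) + 180° = 299.69°
Δθ = θ₂ − θ₁ = +43.7°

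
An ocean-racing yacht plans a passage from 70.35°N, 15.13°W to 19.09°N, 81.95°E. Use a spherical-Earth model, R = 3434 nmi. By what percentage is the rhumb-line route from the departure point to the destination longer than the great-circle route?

Great circle: σ = 1.2986 rad → d_gc = Rσ = 4459.4 nmi
Rhumb: Δφ = -0.8947, Δλ = +1.6944, Δψ = -1.4139, q = Δφ/Δψ = 0.6328 → d_rh = R√(Δφ²+q²Δλ²) = 4795.1 nmi
Excess = (4795.1 − 4459.4) / 4459.4 = 335.7 / 4459.4 = 7.53% ≈ 7.5%

7.5%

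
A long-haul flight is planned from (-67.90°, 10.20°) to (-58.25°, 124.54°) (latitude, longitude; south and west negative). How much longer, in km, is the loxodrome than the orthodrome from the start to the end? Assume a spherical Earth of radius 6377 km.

Great circle: cos σ = sin φ₁ sin φ₂ + cos φ₁ cos φ₂ cos Δλ,  σ = 0.7866 rad → d_gc = 5015.9 km
Rhumb line: Δψ = +0.3759, q = Δφ/Δψ = 0.4481, d_rh = R√(Δφ²+q²Δλ²) = 5802.7 km
Excess = 5802.7 − 5015.9 = 786.8 ≈ 787 km

787 km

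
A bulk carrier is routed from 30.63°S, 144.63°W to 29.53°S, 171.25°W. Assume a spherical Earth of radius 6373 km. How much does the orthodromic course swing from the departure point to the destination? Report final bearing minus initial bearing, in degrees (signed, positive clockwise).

At departure: θ₁ = atan2(sin Δλ cos φ₂, cos φ₁ sin φ₂ − sin φ₁ cos φ₂ cos Δλ) = 265.92°
At arrival: θ₂ = atan2(sin Δλ cos φ₁, −cos φ₂ sin φ₁ + sin φ₂ cos φ₁ cos Δλ) = 279.45°
Δθ = θ₂ − θ₁ = +13.5°

+13.5°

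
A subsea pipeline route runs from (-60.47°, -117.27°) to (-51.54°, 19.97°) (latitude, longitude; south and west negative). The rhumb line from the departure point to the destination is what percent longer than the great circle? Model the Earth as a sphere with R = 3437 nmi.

Great circle: σ = 1.0970 rad → d_gc = Rσ = 3770.5 nmi
Rhumb: Δφ = +0.1559, Δλ = +2.3953, Δψ = +0.2803, q = Δφ/Δψ = 0.5561 → d_rh = R√(Δφ²+q²Δλ²) = 4609.0 nmi
Excess = (4609.0 − 3770.5) / 3770.5 = 838.5 / 3770.5 = 22.24% ≈ 22.2%

22.2%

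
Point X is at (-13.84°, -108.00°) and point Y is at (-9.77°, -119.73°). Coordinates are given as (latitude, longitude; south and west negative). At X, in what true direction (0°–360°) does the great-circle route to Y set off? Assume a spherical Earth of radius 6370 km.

288.2°

θ = atan2( sin Δλ·cos φ₂ ,  cos φ₁ sin φ₂ − sin φ₁ cos φ₂ cos Δλ )
  = atan2(-0.2004, +0.0661) = 288.25°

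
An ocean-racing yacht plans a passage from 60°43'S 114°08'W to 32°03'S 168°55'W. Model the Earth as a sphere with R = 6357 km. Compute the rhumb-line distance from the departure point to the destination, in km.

Rhumb course C = atan2(Δλ, Δψ) with Δψ = ln[tan(π/4+φ₂/2)/tan(π/4+φ₁/2)] = +0.7512, Δλ = -0.9561 → C = 308.15°
d = R·|Δφ| / |cos C| = 6357·0.50033 / 0.61778 = 5148 km

5148 km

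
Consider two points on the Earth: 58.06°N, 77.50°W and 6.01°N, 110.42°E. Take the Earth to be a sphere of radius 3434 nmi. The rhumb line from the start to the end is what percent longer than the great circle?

Great circle: σ = 2.0178 rad → d_gc = Rσ = 6929.1 nmi
Rhumb: Δφ = -0.9084, Δλ = -3.0034, Δψ = -1.1461, q = Δφ/Δψ = 0.7927 → d_rh = R√(Δφ²+q²Δλ²) = 8750.3 nmi
Excess = (8750.3 − 6929.1) / 6929.1 = 1821.2 / 6929.1 = 26.28% ≈ 26.3%

26.3%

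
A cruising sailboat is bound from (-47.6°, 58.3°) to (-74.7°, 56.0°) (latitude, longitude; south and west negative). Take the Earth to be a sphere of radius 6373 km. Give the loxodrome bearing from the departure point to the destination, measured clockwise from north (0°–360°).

182.2°

Meridional parts: M(φ₁)=-0.9471, M(φ₂)=-2.0076 → ΔM = -1.0605;  Δλ = -0.0401 rad
tan C = Δλ / ΔM = +0.0379 → C = 182.17°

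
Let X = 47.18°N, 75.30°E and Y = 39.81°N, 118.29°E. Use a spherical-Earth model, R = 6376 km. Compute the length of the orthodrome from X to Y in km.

3519 km

Haversine: a = sin²(Δφ/2)+cos φ₁ cos φ₂ sin²(Δλ/2) = 0.07423;  σ = 2·atan2(√a,√(1−a))
σ = 31.621° → d = Rσ = 6376·0.55189 = 3519 km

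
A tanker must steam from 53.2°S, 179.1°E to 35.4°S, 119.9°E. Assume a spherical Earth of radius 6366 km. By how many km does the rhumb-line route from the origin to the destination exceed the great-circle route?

Great circle: cos σ = sin φ₁ sin φ₂ + cos φ₁ cos φ₂ cos Δλ,  σ = 0.7758 rad → d_gc = 4938.7 km
Rhumb line: Δψ = +0.4393, q = Δφ/Δψ = 0.7072, d_rh = R√(Δφ²+q²Δλ²) = 5054.9 km
Excess = 5054.9 − 4938.7 = 116.2 ≈ 116 km

116 km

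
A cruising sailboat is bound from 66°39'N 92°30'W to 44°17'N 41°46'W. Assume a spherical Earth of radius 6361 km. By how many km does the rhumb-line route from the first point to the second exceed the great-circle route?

90 km

Great circle: cos σ = sin φ₁ sin φ₂ + cos φ₁ cos φ₂ cos Δλ,  σ = 0.6083 rad → d_gc = 3869.5 km
Rhumb line: Δψ = -0.7130, q = Δφ/Δψ = 0.5475, d_rh = R√(Δφ²+q²Δλ²) = 3959.2 km
Excess = 3959.2 − 3869.5 = 89.7 ≈ 90 km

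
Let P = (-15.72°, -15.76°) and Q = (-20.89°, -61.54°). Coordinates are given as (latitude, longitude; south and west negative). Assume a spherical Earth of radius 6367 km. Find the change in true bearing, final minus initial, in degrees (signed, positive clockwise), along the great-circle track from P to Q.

At departure: θ₁ = atan2(sin Δλ cos φ₂, cos φ₁ sin φ₂ − sin φ₁ cos φ₂ cos Δλ) = 256.02°
At arrival: θ₂ = atan2(sin Δλ cos φ₁, −cos φ₂ sin φ₁ + sin φ₂ cos φ₁ cos Δλ) = 271.14°
Δθ = θ₂ − θ₁ = +15.1°

+15.1°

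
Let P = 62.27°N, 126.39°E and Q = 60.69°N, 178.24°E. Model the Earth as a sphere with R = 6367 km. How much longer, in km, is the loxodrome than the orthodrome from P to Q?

73 km

Great circle: cos σ = sin φ₁ sin φ₂ + cos φ₁ cos φ₂ cos Δλ,  σ = 0.4213 rad → d_gc = 2682.6 km
Rhumb line: Δψ = -0.0578, q = Δφ/Δψ = 0.4773, d_rh = R√(Δφ²+q²Δλ²) = 2756.0 km
Excess = 2756.0 − 2682.6 = 73.4 ≈ 73 km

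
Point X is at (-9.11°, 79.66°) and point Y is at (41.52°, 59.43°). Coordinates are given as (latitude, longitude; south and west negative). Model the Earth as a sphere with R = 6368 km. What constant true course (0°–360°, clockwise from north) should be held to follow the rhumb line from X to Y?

339.8°

Meridional parts: M(φ₁)=-0.1597, M(φ₂)=+0.7979 → ΔM = +0.9576;  Δλ = -0.3531 rad
tan C = Δλ / ΔM = -0.3687 → C = 339.76°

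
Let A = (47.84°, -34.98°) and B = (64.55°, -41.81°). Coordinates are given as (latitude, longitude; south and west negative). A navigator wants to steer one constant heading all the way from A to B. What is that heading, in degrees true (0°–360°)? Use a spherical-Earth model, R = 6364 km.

347.4°

Δψ = ln[tan(π/4+φ₂/2)/tan(π/4+φ₁/2)] = +0.5347
Δλ = -0.1192 rad (taken the short way round)
course = atan2(Δλ, Δψ) = 347.43°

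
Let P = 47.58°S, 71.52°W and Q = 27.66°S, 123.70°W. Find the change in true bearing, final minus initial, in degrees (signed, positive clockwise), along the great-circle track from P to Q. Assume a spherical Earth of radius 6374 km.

+33.8°

At departure: θ₁ = atan2(sin Δλ cos φ₂, cos φ₁ sin φ₂ − sin φ₁ cos φ₂ cos Δλ) = 277.15°
At arrival: θ₂ = atan2(sin Δλ cos φ₁, −cos φ₂ sin φ₁ + sin φ₂ cos φ₁ cos Δλ) = 310.92°
Δθ = θ₂ − θ₁ = +33.8°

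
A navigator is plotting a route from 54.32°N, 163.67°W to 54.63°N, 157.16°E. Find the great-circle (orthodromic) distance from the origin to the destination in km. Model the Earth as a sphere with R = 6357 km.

cos σ = sin φ₁ sin φ₂ + cos φ₁ cos φ₂ cos Δλ
      = sin(54.32°)sin(54.63°) + cos(54.32°)cos(54.63°)cos(-39.17°) = 0.9241
σ = 22.465° → d = Rσ = 6357·0.39209 = 2492 km

2492 km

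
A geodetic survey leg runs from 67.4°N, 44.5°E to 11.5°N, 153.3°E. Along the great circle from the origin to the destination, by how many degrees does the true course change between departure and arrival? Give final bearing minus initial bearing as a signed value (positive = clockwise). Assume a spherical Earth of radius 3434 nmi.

Initial bearing θ₁ = atan2(sin Δλ cos φ₂, cos φ₁ sin φ₂ − sin φ₁ cos φ₂ cos Δλ) = 68.35°
Final bearing θ₂ = (initial bearing from the destination back to the start) + 180° = 158.62°
Δθ = θ₂ − θ₁ = +90.3°

+90.3°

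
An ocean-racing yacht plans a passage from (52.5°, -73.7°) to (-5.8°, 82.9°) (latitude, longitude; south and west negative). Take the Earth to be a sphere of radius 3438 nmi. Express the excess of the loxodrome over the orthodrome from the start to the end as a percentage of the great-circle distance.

Great circle: σ = 2.2601 rad → d_gc = Rσ = 7770.3 nmi
Rhumb: Δφ = -1.0175, Δλ = +2.7332, Δψ = -1.1818, q = Δφ/Δψ = 0.8610 → d_rh = R√(Δφ²+q²Δλ²) = 8814.3 nmi
Excess = (8814.3 − 7770.3) / 7770.3 = 1044.0 / 7770.3 = 13.44% ≈ 13.4%

13.4%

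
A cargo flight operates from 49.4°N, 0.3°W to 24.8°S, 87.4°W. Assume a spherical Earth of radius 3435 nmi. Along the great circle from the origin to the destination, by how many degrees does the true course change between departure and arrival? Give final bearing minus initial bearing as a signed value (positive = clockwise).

At departure: θ₁ = atan2(sin Δλ cos φ₂, cos φ₁ sin φ₂ − sin φ₁ cos φ₂ cos Δλ) = 251.25°
At arrival: θ₂ = atan2(sin Δλ cos φ₁, −cos φ₂ sin φ₁ + sin φ₂ cos φ₁ cos Δλ) = 222.75°
Δθ = θ₂ − θ₁ = -28.5°

-28.5°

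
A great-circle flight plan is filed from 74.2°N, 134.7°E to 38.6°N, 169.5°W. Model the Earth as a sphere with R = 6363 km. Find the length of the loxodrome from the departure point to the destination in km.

Rhumb course C = atan2(Δλ, Δψ) with Δψ = ln[tan(π/4+φ₂/2)/tan(π/4+φ₁/2)] = -1.2437, Δλ = +0.9739 → C = 141.94°
d = R·|Δφ| / |cos C| = 6363·0.62134 / 0.78732 = 5022 km

5022 km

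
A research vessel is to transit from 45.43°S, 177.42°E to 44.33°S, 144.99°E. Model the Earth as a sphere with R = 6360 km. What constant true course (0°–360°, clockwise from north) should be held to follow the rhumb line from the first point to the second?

Meridional parts: M(φ₁)=-0.8920, M(φ₂)=-0.8649 → ΔM = +0.0271;  Δλ = -0.5660 rad
tan C = Δλ / ΔM = -20.8895 → C = 272.74°

272.7°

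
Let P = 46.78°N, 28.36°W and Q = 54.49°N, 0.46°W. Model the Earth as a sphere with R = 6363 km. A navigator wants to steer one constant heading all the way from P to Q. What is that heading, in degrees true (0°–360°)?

Δψ = ln[tan(π/4+φ₂/2)/tan(π/4+φ₁/2)] = +0.2128
Δλ = +0.4869 rad (taken the short way round)
course = atan2(Δλ, Δψ) = 66.39°

66.4°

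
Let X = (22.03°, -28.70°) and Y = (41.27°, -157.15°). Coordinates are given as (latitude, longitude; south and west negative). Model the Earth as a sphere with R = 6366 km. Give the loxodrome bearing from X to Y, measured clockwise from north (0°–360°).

280.1°

Δψ = ln[tan(π/4+φ₂/2)/tan(π/4+φ₁/2)] = +0.3978
Δλ = -2.2419 rad (taken the short way round)
course = atan2(Δλ, Δψ) = 280.06°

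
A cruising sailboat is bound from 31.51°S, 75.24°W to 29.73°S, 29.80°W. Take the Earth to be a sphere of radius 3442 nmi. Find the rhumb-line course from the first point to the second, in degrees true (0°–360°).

Δψ = ln[tan(π/4+φ₂/2)/tan(π/4+φ₁/2)] = +0.0361
Δλ = +0.7931 rad (taken the short way round)
course = atan2(Δλ, Δψ) = 87.39°

87.4°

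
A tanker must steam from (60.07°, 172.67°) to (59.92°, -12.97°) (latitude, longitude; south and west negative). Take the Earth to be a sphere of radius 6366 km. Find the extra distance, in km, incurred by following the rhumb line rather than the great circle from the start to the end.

Great circle: cos σ = sin φ₁ sin φ₂ + cos φ₁ cos φ₂ cos Δλ,  σ = 1.0460 rad → d_gc = 6658.7 km
Rhumb line: Δψ = -0.0052, q = Δφ/Δψ = 0.5001, d_rh = R√(Δφ²+q²Δλ²) = 9687.8 km
Excess = 9687.8 − 6658.7 = 3029.1 ≈ 3029 km

3029 km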